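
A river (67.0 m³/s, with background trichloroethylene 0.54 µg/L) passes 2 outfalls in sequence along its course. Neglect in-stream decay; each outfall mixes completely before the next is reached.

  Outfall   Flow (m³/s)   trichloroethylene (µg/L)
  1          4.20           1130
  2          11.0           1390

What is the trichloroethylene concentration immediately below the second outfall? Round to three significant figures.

After outfall 1: Q = 67.00 + 4.200 = 71.20 m³/s; C = (67.00·0.5400 + 4.200·1130)/71.20 = 67.17 µg/L.
After outfall 2: Q = 71.20 + 11.00 = 82.20 m³/s; C = (71.20·67.17 + 11.00·1390)/82.20 = 244.2 µg/L.

244 µg/L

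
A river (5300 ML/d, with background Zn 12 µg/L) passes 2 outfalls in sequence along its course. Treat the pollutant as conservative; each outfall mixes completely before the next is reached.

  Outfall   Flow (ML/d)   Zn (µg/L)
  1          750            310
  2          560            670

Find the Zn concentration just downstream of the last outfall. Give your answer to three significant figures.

Outfall 1: combined Q = 6050 ML/d; C = (5300·12.00 + 750.0·310.0)/6050 = 48.94 µg/L.
Outfall 2: combined Q = 6610 ML/d; C = (6050·48.94 + 560.0·670.0)/6610 = 101.6 µg/L.

102 µg/L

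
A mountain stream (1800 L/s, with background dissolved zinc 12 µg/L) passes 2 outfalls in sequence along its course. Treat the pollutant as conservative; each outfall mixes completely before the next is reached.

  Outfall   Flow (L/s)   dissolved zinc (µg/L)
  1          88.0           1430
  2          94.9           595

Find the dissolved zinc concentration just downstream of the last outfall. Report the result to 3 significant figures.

103 µg/L

Outfall 1: combined Q = 1888 L/s; C = (1800·12.00 + 88.00·1430)/1888 = 78.09 µg/L.
Outfall 2: combined Q = 1983 L/s; C = (1888·78.09 + 94.90·595.0)/1983 = 102.8 µg/L.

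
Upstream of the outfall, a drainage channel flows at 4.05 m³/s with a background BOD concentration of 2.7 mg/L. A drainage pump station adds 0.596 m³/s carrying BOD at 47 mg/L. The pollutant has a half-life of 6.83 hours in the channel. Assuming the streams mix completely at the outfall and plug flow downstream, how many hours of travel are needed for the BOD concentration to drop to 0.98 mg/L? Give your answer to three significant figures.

21.1 h

Mass balance: C = (4.050·2.700 + 0.5960·47.00) / 4.646 = 38.95/4.646 = 8.383 mg/L.
Half-life 6.83 h → k = ln 2 / 6.83 = 0.1015 h⁻¹ = 2.436 d⁻¹.
8.383·exp(−k·t) = 0.98 → t = ln(8.383/0.98)/k = 76140 s = 21.15 h.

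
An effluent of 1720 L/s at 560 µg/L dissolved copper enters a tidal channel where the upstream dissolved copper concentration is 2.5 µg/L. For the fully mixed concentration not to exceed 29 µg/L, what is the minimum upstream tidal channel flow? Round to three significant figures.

34500 L/s

Set C_mix = 29: (Q·2.500 + 1720·560.0) / (Q + 1720) = 29
→ Q = 1720·(560.0 − 29)/(29 − 2.500) = 34460 L/s.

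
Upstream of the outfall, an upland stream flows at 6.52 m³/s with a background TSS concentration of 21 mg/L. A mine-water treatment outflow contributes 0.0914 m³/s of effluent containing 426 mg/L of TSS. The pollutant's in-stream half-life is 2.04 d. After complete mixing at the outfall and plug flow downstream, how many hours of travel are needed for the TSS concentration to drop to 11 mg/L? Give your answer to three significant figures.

62.4 h

Flow-weighted average: C = (6.520·21.00 + 0.09140·426.0) / 6.611 = 175.9/6.611 = 26.60 mg/L.
Half-life 2.04 d → k = ln 2 / 2.04 = 0.3398 d⁻¹.
26.60·exp(−k·t) = 11 → t = ln(26.60/11)/k = 224500 s = 62.37 h.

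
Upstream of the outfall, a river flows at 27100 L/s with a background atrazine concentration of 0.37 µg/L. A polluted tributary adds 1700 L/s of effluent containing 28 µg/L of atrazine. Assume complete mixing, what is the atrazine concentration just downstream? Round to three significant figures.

Flow-weighted average: C = (27100·0.3700 + 1700·28.00) / 28800 = 57630/28800 = 2.001 µg/L.

2.00 µg/L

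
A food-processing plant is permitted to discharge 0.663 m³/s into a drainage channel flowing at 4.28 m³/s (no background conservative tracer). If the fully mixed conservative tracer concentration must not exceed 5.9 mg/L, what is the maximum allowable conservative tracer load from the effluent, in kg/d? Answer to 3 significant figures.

2520 kg/d

Mass balance at the limit: 4.280·0 + 0.6630·Cₑ = 4.943·5.9 → Cₑ = 43.99 mg/L.
Load = 0.6630 m³/s × 43.99 g/m³ × 86 400 s/d = 2520 kg/d.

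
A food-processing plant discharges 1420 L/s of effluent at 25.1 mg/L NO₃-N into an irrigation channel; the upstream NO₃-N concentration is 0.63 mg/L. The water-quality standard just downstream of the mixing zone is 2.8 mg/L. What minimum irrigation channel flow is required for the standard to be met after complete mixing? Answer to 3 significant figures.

Set C_mix = 2.8: (Q·0.6300 + 1420·25.10) / (Q + 1420) = 2.8
→ Q = 1420·(25.10 − 2.8)/(2.8 − 0.6300) = 14590 L/s.

14600 L/s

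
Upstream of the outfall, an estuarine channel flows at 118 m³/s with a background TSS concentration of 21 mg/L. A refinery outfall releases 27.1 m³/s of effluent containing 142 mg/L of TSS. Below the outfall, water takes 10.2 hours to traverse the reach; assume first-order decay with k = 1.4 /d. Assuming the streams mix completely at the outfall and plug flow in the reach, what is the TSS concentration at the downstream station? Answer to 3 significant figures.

24.0 mg/L

Mixed concentration C = ΣQC/ΣQ = (118.0·21.00 + 27.10·142.0) / 145.1 = 6326/145.1 = 43.60 mg/L.
Decay over the reach: 43.60·exp(−kt) = 43.60·0.5516 = 24.05 mg/L.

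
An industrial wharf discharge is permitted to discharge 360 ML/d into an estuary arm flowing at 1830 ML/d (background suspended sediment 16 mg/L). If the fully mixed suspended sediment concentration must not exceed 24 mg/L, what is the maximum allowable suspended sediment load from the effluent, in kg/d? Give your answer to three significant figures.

Mass balance at the limit: 1830·16.00 + 360.0·Cₑ = 2190·24 → Cₑ = 64.67 mg/L.
360.0 ML/d = 4.167 m³/s. Load = 4.167 m³/s × 64.67 g/m³ × 86 400 s/d = 23280 kg/d.

23300 kg/d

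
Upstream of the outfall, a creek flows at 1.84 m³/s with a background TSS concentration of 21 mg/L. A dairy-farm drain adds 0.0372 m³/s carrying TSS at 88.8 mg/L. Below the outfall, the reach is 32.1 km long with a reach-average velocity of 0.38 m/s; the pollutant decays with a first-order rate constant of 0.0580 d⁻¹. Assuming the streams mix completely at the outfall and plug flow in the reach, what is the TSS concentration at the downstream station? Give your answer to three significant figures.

21.1 mg/L

Flow-weighted average: C = (1.840·21.00 + 0.03720·88.80) / 1.877 = 41.94/1.877 = 22.34 mg/L.
Travel time t = 32.1·1000 / 0.38 = 84470 s = 23.46 h.
After decay, C = 22.34 × e^(−kt) = 22.34 × 0.9449 = 21.11 mg/L.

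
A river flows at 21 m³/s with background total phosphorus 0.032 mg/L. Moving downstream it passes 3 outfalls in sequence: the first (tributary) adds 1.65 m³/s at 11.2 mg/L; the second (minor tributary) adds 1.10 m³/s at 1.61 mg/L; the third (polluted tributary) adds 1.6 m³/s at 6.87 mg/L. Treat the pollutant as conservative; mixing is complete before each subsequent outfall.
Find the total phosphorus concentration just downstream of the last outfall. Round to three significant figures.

After outfall 1: Q = 21.00 + 1.650 = 22.65 m³/s; C = (21.00·0.03200 + 1.650·11.20)/22.65 = 0.8456 mg/L.
After outfall 2: Q = 22.65 + 1.100 = 23.75 m³/s; C = (22.65·0.8456 + 1.100·1.610)/23.75 = 0.8810 mg/L.
After outfall 3: Q = 23.75 + 1.600 = 25.35 m³/s; C = (23.75·0.8810 + 1.600·6.870)/25.35 = 1.259 mg/L.

1.26 mg/L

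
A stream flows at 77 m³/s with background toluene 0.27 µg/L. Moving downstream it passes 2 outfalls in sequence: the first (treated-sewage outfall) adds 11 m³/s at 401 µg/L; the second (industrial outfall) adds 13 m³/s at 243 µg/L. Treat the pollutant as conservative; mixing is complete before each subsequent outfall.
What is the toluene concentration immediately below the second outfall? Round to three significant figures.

75.2 µg/L

Below outfall 1: Q → 88.00 m³/s, C = (77.00·0.2700 + 11.00·401.0)/88.00 = 50.36 µg/L.
Below outfall 2: Q → 101.0 m³/s, C = (88.00·50.36 + 13.00·243.0)/101.0 = 75.16 µg/L.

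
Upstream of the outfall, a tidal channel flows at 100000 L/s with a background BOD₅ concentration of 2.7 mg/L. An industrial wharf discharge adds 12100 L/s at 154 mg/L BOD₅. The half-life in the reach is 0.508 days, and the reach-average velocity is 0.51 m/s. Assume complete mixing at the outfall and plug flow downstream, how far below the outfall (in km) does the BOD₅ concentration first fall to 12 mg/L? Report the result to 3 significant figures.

Mixed concentration C = ΣQC/ΣQ = (100000·2.700 + 12100·154.0) / 112100 = 2133000/112100 = 19.03 mg/L.
Half-life 0.508 d → k = ln 2 / 0.508 = 1.364 d⁻¹.
Set 19.03·exp(−k·t) = 12 → t = ln(19.03/12)/k = 29200 s = 8.112 h.
Distance = v·t = 0.51·29200 = 14890 m = 14.89 km.

14.9 km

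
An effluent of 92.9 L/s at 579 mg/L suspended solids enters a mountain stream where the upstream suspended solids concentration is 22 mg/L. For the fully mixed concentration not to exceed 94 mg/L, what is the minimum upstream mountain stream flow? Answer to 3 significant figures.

626 L/s

Set C_mix = 94: (Q·22.00 + 92.90·579.0) / (Q + 92.90) = 94
→ Q = 92.90·(579.0 − 94)/(94 − 22.00) = 625.8 L/s.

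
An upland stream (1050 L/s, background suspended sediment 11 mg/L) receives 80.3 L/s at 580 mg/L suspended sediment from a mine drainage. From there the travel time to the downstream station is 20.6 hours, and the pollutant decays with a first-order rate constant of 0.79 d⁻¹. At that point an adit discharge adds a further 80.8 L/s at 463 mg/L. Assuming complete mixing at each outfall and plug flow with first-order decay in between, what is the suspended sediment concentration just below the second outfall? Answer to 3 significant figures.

Mixed concentration C = ΣQC/ΣQ = (1050·11.00 + 80.30·580.0) / 1130 = 58120/1130 = 51.42 mg/L; combined flow 1130 L/s.
Applying C = C₀e^(−kt): 51.42 × 0.5076 = 26.10 mg/L.
Second outfall: C = (1130·26.10 + 80.80·463.0)/1211 = 55.25 mg/L.

55.3 mg/L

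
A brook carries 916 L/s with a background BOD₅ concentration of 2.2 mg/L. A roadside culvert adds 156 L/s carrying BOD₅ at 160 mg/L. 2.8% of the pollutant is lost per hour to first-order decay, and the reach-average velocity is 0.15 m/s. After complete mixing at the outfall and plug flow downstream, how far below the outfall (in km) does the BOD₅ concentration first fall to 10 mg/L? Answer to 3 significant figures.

17.5 km

Conservation of mass: C = (916.0·2.200 + 156.0·160.0) / 1072 = 26980/1072 = 25.16 mg/L.
2.8%/h lost → k = −ln(1 − 0.028) = 0.02840 h⁻¹.
Set 25.16·exp(−k·t) = 10 → t = ln(25.16/10)/k = 117000 s = 32.49 h.
Distance = v·t = 0.15·117000 = 17550 m = 17.55 km.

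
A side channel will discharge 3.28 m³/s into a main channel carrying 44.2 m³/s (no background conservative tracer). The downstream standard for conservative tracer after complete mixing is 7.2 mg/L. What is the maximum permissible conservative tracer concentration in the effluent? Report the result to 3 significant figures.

104 mg/L

At the limit, (Qr·Cr + Qe·Cₑ)/(Qr + Qe) = 7.2:
Cₑ = (47.48·7.2 − 44.20·0) / 3.280 = 104.2 mg/L.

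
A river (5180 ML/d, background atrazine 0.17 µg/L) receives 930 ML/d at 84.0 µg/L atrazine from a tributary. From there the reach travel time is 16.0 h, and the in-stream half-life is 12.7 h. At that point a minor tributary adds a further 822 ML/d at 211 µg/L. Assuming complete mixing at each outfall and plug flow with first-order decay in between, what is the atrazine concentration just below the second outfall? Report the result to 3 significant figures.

Mass balance: C = (5180·0.1700 + 930.0·84.00) / 6110 = 79000/6110 = 12.93 µg/L; combined flow 6110 ML/d.
Half-life 12.7 h → k = ln 2 / 12.7 = 0.05458 h⁻¹ = 1.310 d⁻¹.
Decay over the reach: 12.93·exp(−kt) = 12.93·0.4176 = 5.399 µg/L.
At the second outfall, C = (6110·5.399 + 822.0·211.0) / (6110 + 822.0) = 29.78 µg/L.

29.8 µg/L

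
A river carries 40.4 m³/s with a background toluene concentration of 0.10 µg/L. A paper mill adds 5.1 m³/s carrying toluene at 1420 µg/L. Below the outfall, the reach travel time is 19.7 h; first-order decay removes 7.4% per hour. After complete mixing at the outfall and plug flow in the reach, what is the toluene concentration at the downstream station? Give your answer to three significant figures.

35.0 µg/L

Mixed concentration C = ΣQC/ΣQ = (40.40·0.1000 + 5.100·1420) / 45.50 = 7246/45.50 = 159.3 µg/L.
7.4%/h lost → k = −ln(1 − 0.074) = 0.07688 h⁻¹.
Decay over the reach: 159.3·exp(−kt) = 159.3·0.2199 = 35.02 µg/L.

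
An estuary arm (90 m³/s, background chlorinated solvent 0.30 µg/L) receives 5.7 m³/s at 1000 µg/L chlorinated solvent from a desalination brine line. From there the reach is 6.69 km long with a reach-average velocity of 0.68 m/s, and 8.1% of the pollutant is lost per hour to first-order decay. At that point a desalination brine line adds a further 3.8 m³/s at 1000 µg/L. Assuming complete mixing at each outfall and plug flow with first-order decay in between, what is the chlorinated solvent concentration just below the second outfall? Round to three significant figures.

83.9 µg/L

After mixing, C = (90.00·0.3000 + 5.700·1000) / 95.70 = 5727/95.70 = 59.84 µg/L; combined flow 95.70 m³/s.
Travel time t = 6.69·1000 / 0.68 = 9838 s = 2.733 h.
8.1%/h lost → k = −ln(1 − 0.081) = 0.08447 h⁻¹.
After decay, C = 59.84 × e^(−kt) = 59.84 × 0.7939 = 47.51 µg/L.
At the second outfall, C = (95.70·47.51 + 3.800·1000) / (95.70 + 3.800) = 83.88 µg/L.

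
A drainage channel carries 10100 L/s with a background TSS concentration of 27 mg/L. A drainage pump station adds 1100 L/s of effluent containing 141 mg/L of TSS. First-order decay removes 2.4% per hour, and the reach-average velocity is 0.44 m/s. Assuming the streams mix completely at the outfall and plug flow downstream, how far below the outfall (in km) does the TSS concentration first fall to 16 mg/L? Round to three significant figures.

56.7 km

Mass balance: C = (10100·27.00 + 1100·141.0) / 11200 = 427800/11200 = 38.20 mg/L.
2.4%/h lost → k = −ln(1 − 0.024) = 0.02429 h⁻¹.
Set 38.20·exp(−k·t) = 16 → t = ln(38.20/16)/k = 129000 s = 35.82 h.
Distance = v·t = 0.44·129000 = 56740 m = 56.74 km.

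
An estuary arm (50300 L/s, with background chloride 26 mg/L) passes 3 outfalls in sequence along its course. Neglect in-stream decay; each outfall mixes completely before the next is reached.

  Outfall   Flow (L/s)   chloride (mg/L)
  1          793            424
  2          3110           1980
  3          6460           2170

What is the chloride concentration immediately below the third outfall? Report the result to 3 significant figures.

Below outfall 1: Q → 51090 L/s, C = (50300·26.00 + 793.0·424.0)/51090 = 32.18 mg/L.
Below outfall 2: Q → 54200 L/s, C = (51090·32.18 + 3110·1980)/54200 = 143.9 mg/L.
Below outfall 3: Q → 60660 L/s, C = (54200·143.9 + 6460·2170)/60660 = 359.7 mg/L.

360 mg/L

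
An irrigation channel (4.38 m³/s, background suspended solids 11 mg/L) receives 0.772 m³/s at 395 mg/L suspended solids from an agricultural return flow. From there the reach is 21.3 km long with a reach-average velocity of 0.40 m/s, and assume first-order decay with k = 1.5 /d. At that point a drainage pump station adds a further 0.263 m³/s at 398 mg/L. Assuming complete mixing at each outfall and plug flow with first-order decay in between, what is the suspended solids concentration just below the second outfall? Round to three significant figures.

45.2 mg/L

After mixing, C = (4.380·11.00 + 0.7720·395.0) / 5.152 = 353.1/5.152 = 68.54 mg/L; combined flow 5.152 m³/s.
Travel time t = 21.3·1000 / 0.40 = 53250 s = 14.79 h.
After decay, C = 68.54 × e^(−kt) = 68.54 × 0.3967 = 27.19 mg/L.
Second outfall: C = (5.152·27.19 + 0.2630·398.0)/5.415 = 45.20 mg/L.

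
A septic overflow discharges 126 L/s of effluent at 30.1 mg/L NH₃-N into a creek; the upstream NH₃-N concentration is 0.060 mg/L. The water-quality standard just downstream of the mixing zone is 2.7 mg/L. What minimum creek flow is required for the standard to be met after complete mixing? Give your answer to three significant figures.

Set C_mix = 2.7: (Q·0.06000 + 126.0·30.10) / (Q + 126.0) = 2.7
→ Q = 126.0·(30.10 − 2.7)/(2.7 − 0.06000) = 1308 L/s.

1310 L/s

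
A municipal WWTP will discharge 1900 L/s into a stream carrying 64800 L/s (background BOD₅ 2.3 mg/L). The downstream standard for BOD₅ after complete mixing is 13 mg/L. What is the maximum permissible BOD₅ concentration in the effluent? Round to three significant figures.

At the limit, (Qr·Cr + Qe·Cₑ)/(Qr + Qe) = 13:
Cₑ = (66700·13 − 64800·2.300) / 1900 = 377.9 mg/L.

378 mg/L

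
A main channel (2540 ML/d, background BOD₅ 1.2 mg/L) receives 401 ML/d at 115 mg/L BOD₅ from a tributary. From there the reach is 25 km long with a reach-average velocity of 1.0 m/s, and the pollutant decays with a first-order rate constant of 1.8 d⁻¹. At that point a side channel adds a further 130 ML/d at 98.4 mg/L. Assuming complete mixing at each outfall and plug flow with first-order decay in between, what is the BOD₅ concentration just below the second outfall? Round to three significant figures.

Flow-weighted average: C = (2540·1.200 + 401.0·115.0) / 2941 = 49160/2941 = 16.72 mg/L; combined flow 2941 ML/d.
Travel time t = 25·1000 / 1.0 = 25000 s = 6.944 h.
First-order decay: C = 16.72·exp(−k·t) = 16.72·0.5940 = 9.930 mg/L.
At the second outfall, C = (2941·9.930 + 130.0·98.40) / (2941 + 130.0) = 13.68 mg/L.

13.7 mg/L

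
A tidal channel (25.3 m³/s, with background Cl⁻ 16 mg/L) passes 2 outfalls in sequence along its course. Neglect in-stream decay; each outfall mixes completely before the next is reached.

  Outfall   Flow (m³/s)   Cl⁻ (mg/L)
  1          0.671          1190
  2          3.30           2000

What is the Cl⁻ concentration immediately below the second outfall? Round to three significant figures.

After outfall 1: Q = 25.30 + 0.6710 = 25.97 m³/s; C = (25.30·16.00 + 0.6710·1190)/25.97 = 46.33 mg/L.
After outfall 2: Q = 25.97 + 3.300 = 29.27 m³/s; C = (25.97·46.33 + 3.300·2000)/29.27 = 266.6 mg/L.

267 mg/L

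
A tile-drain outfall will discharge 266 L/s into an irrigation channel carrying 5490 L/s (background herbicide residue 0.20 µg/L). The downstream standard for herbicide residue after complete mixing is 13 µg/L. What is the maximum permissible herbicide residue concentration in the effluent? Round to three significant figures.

277 µg/L

At the limit, (Qr·Cr + Qe·Cₑ)/(Qr + Qe) = 13:
Cₑ = (5756·13 − 5490·0.2000) / 266.0 = 277.2 µg/L.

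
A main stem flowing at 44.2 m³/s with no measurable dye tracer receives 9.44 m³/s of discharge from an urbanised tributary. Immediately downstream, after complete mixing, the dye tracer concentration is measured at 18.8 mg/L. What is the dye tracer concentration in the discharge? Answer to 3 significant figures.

107 mg/L

Mass balance: 44.20·0 + 9.440·Cₑ = 53.64·18.80
→ Cₑ = (53.64·18.80 − 44.20·0) / 9.440 = 106.8 mg/L.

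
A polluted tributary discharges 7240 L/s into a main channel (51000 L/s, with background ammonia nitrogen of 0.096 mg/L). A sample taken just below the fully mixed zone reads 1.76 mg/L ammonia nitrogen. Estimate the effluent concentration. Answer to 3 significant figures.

Mass balance: 51000·0.09600 + 7240·Cₑ = 58240·1.760
→ Cₑ = (58240·1.760 − 51000·0.09600) / 7240 = 13.48 mg/L.

13.5 mg/L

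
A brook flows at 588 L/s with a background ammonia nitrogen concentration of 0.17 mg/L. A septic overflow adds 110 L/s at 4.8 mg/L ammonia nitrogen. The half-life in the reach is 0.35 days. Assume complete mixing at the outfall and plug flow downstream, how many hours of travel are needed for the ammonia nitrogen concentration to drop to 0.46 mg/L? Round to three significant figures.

Flow-weighted average: C = (588.0·0.1700 + 110.0·4.800) / 698.0 = 628.0/698.0 = 0.8997 mg/L.
Half-life 0.35 d → k = ln 2 / 0.35 = 1.980 d⁻¹.
0.8997·exp(−k·t) = 0.46 → t = ln(0.8997/0.46)/k = 29260 s = 8.129 h.

8.13 h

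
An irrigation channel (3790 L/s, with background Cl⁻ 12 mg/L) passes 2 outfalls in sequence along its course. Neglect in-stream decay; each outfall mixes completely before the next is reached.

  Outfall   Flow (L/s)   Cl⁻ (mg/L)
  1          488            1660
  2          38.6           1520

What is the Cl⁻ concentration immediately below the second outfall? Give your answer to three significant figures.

212 mg/L

After outfall 1: Q = 3790 + 488.0 = 4278 L/s; C = (3790·12.00 + 488.0·1660)/4278 = 200.0 mg/L.
After outfall 2: Q = 4278 + 38.60 = 4317 L/s; C = (4278·200.0 + 38.60·1520)/4317 = 211.8 mg/L.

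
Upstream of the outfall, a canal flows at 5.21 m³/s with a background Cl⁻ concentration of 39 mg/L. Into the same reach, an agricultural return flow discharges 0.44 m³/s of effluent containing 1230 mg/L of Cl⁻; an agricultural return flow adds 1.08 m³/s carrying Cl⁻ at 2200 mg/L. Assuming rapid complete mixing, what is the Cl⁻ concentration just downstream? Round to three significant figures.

Mass balance: C = (5.210·39.00 + 0.4400·1230 + 1.080·2200) / 6.730 = 3120/6.730 = 463.7 mg/L.

464 mg/L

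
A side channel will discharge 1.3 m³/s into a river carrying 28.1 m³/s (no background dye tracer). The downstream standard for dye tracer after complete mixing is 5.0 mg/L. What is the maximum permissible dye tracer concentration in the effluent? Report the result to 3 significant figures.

At the limit, (Qr·Cr + Qe·Cₑ)/(Qr + Qe) = 5.0:
Cₑ = (29.40·5.0 − 28.10·0) / 1.300 = 113.1 mg/L.

113 mg/L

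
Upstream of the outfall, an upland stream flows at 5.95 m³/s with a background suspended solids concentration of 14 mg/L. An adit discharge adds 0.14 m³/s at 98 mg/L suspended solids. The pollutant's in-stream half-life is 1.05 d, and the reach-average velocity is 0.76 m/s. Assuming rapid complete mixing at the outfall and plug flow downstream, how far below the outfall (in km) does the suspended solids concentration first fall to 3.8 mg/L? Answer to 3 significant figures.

143 km

Conservation of mass: C = (5.950·14.00 + 0.1400·98.00) / 6.090 = 97.02/6.090 = 15.93 mg/L.
Half-life 1.05 d → k = ln 2 / 1.05 = 0.6601 d⁻¹.
Set 15.93·exp(−k·t) = 3.8 → t = ln(15.93/3.8)/k = 187600 s = 52.11 h.
Distance = v·t = 0.76·187600 = 142600 m = 142.6 km.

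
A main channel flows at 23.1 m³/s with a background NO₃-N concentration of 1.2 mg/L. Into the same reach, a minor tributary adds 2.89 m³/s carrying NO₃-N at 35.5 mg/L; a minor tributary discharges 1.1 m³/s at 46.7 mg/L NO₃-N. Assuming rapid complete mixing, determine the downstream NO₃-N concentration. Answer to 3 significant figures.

After mixing, C = (23.10·1.200 + 2.890·35.50 + 1.100·46.70) / 27.09 = 181.7/27.09 = 6.707 mg/L.

6.71 mg/L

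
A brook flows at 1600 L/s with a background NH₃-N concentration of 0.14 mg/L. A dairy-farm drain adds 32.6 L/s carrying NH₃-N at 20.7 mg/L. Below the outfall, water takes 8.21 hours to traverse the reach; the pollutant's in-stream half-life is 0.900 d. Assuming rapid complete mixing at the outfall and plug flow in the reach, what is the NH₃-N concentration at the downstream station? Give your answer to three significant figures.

Mass balance: C = (1600·0.1400 + 32.60·20.70) / 1633 = 898.8/1633 = 0.5505 mg/L.
Half-life 0.900 d → k = ln 2 / 0.900 = 0.7702 d⁻¹.
Applying C = C₀e^(−kt): 0.5505 × 0.7684 = 0.4230 mg/L.

0.423 mg/L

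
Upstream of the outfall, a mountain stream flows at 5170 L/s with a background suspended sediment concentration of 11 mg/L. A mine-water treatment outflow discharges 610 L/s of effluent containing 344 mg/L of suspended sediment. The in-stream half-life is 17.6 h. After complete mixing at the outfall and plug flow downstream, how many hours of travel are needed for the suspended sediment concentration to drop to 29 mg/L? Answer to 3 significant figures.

Conservation of mass: C = (5170·11.00 + 610.0·344.0) / 5780 = 266700/5780 = 46.14 mg/L.
Half-life 17.6 h → k = ln 2 / 17.6 = 0.03938 h⁻¹ = 0.9452 d⁻¹.
46.14·exp(−k·t) = 29 → t = ln(46.14/29)/k = 42460 s = 11.79 h.

11.8 h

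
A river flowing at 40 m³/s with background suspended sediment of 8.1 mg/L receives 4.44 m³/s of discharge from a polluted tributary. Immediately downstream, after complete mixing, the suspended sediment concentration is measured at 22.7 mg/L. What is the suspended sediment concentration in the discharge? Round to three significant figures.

154 mg/L

Mass balance: 40.00·8.100 + 4.440·Cₑ = 44.44·22.70
→ Cₑ = (44.44·22.70 − 40.00·8.100) / 4.440 = 154.2 mg/L.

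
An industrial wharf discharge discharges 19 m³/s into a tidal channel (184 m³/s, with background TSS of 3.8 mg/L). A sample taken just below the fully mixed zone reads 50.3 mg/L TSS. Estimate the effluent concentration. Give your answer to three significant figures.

Mass balance: 184.0·3.800 + 19.00·Cₑ = 203.0·50.30
→ Cₑ = (203.0·50.30 − 184.0·3.800) / 19.00 = 500.6 mg/L.

501 mg/L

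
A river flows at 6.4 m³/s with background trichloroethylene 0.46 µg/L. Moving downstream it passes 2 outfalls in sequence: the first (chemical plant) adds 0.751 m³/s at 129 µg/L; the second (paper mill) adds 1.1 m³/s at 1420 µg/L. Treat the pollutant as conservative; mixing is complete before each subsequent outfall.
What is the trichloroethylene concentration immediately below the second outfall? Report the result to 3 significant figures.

201 µg/L

Outfall 1: combined Q = 7.151 m³/s; C = (6.400·0.4600 + 0.7510·129.0)/7.151 = 13.96 µg/L.
Outfall 2: combined Q = 8.251 m³/s; C = (7.151·13.96 + 1.100·1420)/8.251 = 201.4 µg/L.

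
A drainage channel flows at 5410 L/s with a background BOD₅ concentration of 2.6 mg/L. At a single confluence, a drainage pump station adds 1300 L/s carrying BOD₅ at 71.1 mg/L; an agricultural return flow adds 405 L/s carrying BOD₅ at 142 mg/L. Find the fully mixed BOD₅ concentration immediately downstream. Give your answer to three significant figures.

Mass balance: C = (5410·2.600 + 1300·71.10 + 405.0·142.0) / 7115 = 164000/7115 = 23.05 mg/L.

23.1 mg/L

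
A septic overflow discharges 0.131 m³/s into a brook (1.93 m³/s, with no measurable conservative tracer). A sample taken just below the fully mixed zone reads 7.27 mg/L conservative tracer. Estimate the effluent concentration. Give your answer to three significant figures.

114 mg/L

Mass balance: 1.930·0 + 0.1310·Cₑ = 2.061·7.270
→ Cₑ = (2.061·7.270 − 1.930·0) / 0.1310 = 114.4 mg/L.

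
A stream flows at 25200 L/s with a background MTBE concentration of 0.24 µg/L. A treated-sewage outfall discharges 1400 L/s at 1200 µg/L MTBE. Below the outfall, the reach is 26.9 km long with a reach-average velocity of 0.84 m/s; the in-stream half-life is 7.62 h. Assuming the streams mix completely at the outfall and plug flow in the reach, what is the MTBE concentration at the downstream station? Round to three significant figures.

28.2 µg/L

Flow-weighted average: C = (25200·0.2400 + 1400·1200) / 26600 = 1686000/26600 = 63.39 µg/L.
Travel time t = 26.9·1000 / 0.84 = 32020 s = 8.896 h.
Half-life 7.62 h → k = ln 2 / 7.62 = 0.09096 h⁻¹ = 2.183 d⁻¹.
First-order decay: C = 63.39·exp(−k·t) = 63.39·0.4452 = 28.22 µg/L.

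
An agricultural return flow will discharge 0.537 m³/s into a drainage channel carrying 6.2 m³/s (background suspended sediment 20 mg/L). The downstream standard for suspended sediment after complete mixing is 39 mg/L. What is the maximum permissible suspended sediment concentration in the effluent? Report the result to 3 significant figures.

At the limit, (Qr·Cr + Qe·Cₑ)/(Qr + Qe) = 39:
Cₑ = (6.737·39 − 6.200·20.00) / 0.5370 = 258.4 mg/L.

258 mg/L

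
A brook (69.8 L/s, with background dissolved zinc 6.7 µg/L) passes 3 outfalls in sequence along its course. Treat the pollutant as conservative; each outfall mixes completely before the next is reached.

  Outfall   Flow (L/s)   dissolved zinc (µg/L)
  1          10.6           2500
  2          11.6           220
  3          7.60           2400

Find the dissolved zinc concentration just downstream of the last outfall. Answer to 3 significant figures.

480 µg/L

After outfall 1: Q = 69.80 + 10.60 = 80.40 L/s; C = (69.80·6.700 + 10.60·2500)/80.40 = 335.4 µg/L.
After outfall 2: Q = 80.40 + 11.60 = 92.00 L/s; C = (80.40·335.4 + 11.60·220.0)/92.00 = 320.9 µg/L.
After outfall 3: Q = 92.00 + 7.600 = 99.60 L/s; C = (92.00·320.9 + 7.600·2400)/99.60 = 479.5 µg/L.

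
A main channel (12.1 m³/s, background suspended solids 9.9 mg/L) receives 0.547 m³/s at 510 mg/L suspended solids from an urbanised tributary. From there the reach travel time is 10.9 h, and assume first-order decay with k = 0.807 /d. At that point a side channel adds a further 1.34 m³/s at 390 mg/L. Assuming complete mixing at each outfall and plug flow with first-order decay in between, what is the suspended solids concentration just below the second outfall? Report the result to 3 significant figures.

57.1 mg/L

Conservation of mass: C = (12.10·9.900 + 0.5470·510.0) / 12.65 = 398.8/12.65 = 31.53 mg/L; combined flow 12.65 m³/s.
Applying C = C₀e^(−kt): 31.53 × 0.6931 = 21.85 mg/L.
At the second outfall, C = (12.65·21.85 + 1.340·390.0) / (12.65 + 1.340) = 57.12 mg/L.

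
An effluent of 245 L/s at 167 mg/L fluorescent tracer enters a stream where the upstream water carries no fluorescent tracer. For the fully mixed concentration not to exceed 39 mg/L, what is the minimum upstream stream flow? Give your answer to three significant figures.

804 L/s

Set C_mix = 39: (Q·0 + 245.0·167.0) / (Q + 245.0) = 39
→ Q = 245.0·(167.0 − 39)/(39 − 0) = 804.1 L/s.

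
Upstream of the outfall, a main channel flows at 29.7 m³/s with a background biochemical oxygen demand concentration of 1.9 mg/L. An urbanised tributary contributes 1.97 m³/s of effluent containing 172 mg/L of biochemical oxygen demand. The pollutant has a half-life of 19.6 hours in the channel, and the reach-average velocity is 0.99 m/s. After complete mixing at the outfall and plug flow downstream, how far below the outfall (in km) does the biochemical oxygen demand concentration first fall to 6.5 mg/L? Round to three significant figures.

65.7 km

Flow-weighted average: C = (29.70·1.900 + 1.970·172.0) / 31.67 = 395.3/31.67 = 12.48 mg/L.
Half-life 19.6 h → k = ln 2 / 19.6 = 0.03536 h⁻¹ = 0.8488 d⁻¹.
Set 12.48·exp(−k·t) = 6.5 → t = ln(12.48/6.5)/k = 66410 s = 18.45 h.
Distance = v·t = 0.99·66410 = 65750 m = 65.75 km.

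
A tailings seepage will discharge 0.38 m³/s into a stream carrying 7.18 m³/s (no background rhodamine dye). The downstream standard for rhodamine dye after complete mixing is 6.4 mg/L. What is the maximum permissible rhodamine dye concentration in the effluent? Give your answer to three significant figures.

127 mg/L

At the limit, (Qr·Cr + Qe·Cₑ)/(Qr + Qe) = 6.4:
Cₑ = (7.560·6.4 − 7.180·0) / 0.3800 = 127.3 mg/L.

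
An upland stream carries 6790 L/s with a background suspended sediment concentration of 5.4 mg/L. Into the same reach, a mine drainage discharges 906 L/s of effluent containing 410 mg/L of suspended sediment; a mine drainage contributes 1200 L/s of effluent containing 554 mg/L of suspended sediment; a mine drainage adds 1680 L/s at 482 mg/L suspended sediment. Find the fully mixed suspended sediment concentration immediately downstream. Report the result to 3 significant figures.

Flow-weighted average: C = (6790·5.400 + 906.0·410.0 + 1200·554.0 + 1680·482.0) / 10580 = 1883000/10580 = 178.0 mg/L.

178 mg/L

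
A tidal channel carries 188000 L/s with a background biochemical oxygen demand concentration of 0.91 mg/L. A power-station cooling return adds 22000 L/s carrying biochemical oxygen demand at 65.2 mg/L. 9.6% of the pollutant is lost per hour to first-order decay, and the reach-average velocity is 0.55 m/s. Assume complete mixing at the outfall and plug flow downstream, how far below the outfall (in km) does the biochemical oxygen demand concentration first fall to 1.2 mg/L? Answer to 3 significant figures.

36.3 km

After mixing, C = (188000·0.9100 + 22000·65.20) / 210000 = 1605000/210000 = 7.645 mg/L.
9.6%/h lost → k = −ln(1 − 0.096) = 0.1009 h⁻¹.
Set 7.645·exp(−k·t) = 1.2 → t = ln(7.645/1.2)/k = 66050 s = 18.35 h.
Distance = v·t = 0.55·66050 = 36330 m = 36.33 km.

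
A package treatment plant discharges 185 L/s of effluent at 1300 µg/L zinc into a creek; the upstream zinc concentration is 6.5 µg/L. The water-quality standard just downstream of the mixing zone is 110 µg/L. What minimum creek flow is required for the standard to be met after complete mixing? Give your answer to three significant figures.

2130 L/s

Set C_mix = 110: (Q·6.500 + 185.0·1300) / (Q + 185.0) = 110
→ Q = 185.0·(1300 − 110)/(110 − 6.500) = 2127 L/s.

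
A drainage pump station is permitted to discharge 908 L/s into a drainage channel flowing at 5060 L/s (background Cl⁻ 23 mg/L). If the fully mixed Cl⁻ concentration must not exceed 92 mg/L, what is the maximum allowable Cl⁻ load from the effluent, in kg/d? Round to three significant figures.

37400 kg/d

Mass balance at the limit: 5060·23.00 + 908.0·Cₑ = 5968·92 → Cₑ = 476.5 mg/L.
908.0 L/s = 0.9080 m³/s. Load = 0.9080 m³/s × 476.5 g/m³ × 86 400 s/d = 37380 kg/d.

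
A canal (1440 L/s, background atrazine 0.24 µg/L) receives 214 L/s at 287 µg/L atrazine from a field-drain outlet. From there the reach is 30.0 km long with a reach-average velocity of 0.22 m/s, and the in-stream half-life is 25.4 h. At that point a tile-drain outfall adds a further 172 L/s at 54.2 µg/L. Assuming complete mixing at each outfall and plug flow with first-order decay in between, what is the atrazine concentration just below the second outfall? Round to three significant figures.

After mixing, C = (1440·0.2400 + 214.0·287.0) / 1654 = 61760/1654 = 37.34 µg/L; combined flow 1654 L/s.
Travel time t = 30.0·1000 / 0.22 = 136400 s = 37.88 h.
Half-life 25.4 h → k = ln 2 / 25.4 = 0.02729 h⁻¹ = 0.6549 d⁻¹.
Applying C = C₀e^(−kt): 37.34 × 0.3557 = 13.28 µg/L.
At the second outfall, C = (1654·13.28 + 172.0·54.20) / (1654 + 172.0) = 17.14 µg/L.

17.1 µg/L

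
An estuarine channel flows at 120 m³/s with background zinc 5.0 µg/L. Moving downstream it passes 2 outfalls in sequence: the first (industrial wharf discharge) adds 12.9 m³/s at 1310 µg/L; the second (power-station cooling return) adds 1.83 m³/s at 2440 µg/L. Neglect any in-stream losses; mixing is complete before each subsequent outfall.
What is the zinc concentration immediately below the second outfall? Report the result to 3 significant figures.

163 µg/L

Outfall 1: combined Q = 132.9 m³/s; C = (120.0·5.000 + 12.90·1310)/132.9 = 131.7 µg/L.
Outfall 2: combined Q = 134.7 m³/s; C = (132.9·131.7 + 1.830·2440)/134.7 = 163.0 µg/L.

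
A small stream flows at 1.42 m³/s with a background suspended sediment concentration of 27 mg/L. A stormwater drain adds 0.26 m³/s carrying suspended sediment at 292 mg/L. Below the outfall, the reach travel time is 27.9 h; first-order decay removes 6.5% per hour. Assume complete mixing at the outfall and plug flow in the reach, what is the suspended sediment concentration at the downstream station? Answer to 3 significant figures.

10.4 mg/L

Mass balance: C = (1.420·27.00 + 0.2600·292.0) / 1.680 = 114.3/1.680 = 68.01 mg/L.
6.5%/h lost → k = −ln(1 − 0.065) = 0.06721 h⁻¹.
Applying C = C₀e^(−kt): 68.01 × 0.1533 = 10.43 mg/L.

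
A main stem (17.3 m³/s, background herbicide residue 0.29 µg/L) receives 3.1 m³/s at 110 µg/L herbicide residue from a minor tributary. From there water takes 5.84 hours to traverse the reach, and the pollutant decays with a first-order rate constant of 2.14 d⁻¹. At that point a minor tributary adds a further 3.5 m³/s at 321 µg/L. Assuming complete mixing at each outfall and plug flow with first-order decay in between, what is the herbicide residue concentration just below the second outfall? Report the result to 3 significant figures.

55.6 µg/L

Conservation of mass: C = (17.30·0.2900 + 3.100·110.0) / 20.40 = 346.0/20.40 = 16.96 µg/L; combined flow 20.40 m³/s.
First-order decay: C = 16.96·exp(−k·t) = 16.96·0.5941 = 10.08 µg/L.
At the second outfall, C = (20.40·10.08 + 3.500·321.0) / (20.40 + 3.500) = 55.61 µg/L.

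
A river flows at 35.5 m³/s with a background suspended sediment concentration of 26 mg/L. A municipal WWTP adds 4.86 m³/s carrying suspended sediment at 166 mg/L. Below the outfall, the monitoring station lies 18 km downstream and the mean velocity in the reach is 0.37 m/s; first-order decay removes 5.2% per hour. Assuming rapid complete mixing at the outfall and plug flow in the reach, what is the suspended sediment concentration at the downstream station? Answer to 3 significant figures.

Mass balance: C = (35.50·26.00 + 4.860·166.0) / 40.36 = 1730/40.36 = 42.86 mg/L.
Travel time t = 18·1000 / 0.37 = 48650 s = 13.51 h.
5.2%/h lost → k = −ln(1 − 0.052) = 0.05340 h⁻¹.
First-order decay: C = 42.86·exp(−k·t) = 42.86·0.4860 = 20.83 mg/L.

20.8 mg/L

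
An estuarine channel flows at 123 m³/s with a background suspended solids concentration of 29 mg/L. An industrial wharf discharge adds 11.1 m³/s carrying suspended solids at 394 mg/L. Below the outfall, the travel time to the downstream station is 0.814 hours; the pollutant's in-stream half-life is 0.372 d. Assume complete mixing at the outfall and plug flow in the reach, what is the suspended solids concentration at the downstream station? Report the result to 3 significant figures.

55.6 mg/L

Mass balance: C = (123.0·29.00 + 11.10·394.0) / 134.1 = 7940/134.1 = 59.21 mg/L.
Half-life 0.372 d → k = ln 2 / 0.372 = 1.863 d⁻¹.
Decay over the reach: 59.21·exp(−kt) = 59.21·0.9388 = 55.59 mg/L.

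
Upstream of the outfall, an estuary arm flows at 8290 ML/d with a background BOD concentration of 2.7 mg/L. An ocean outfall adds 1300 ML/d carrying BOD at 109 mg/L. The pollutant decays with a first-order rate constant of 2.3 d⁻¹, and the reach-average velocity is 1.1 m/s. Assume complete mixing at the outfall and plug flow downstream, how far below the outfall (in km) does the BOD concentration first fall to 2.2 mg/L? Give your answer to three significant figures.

84.8 km

Conservation of mass: C = (8290·2.700 + 1300·109.0) / 9590 = 164100/9590 = 17.11 mg/L.
Set 17.11·exp(−k·t) = 2.2 → t = ln(17.11/2.2)/k = 77050 s = 21.40 h.
Distance = v·t = 1.1·77050 = 84760 m = 84.76 km.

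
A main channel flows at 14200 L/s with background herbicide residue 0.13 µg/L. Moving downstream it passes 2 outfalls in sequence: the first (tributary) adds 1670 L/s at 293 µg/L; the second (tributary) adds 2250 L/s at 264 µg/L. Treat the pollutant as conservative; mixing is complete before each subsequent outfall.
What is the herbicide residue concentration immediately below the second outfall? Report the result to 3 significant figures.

Outfall 1: combined Q = 15870 L/s; C = (14200·0.1300 + 1670·293.0)/15870 = 30.95 µg/L.
Outfall 2: combined Q = 18120 L/s; C = (15870·30.95 + 2250·264.0)/18120 = 59.89 µg/L.

59.9 µg/L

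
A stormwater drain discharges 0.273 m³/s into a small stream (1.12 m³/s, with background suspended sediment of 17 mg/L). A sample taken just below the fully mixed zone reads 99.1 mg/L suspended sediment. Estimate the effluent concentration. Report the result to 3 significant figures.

436 mg/L

Mass balance: 1.120·17.00 + 0.2730·Cₑ = 1.393·99.10
→ Cₑ = (1.393·99.10 − 1.120·17.00) / 0.2730 = 435.9 mg/L.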